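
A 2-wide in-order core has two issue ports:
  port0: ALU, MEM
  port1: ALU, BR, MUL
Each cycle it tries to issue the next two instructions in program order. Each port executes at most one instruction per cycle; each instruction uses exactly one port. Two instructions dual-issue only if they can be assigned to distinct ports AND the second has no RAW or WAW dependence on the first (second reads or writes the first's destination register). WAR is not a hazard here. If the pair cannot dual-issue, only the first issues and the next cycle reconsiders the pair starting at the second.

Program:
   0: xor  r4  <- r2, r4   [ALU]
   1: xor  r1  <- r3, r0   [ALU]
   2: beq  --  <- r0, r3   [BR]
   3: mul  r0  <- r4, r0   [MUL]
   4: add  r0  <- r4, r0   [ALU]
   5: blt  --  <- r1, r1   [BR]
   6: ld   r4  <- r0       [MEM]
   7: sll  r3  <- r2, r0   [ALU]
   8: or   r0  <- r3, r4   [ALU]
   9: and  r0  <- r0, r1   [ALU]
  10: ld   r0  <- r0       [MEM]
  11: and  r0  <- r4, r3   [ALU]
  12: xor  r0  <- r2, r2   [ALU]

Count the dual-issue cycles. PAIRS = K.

PAIRS = 3

#0 head=0: xor+xor i0&i1 pair
#1 head=2: beq i2 no-port BR/MUL
#2 head=3: mul i3 RAW+WAW r0
#3 head=4: add+blt i4&i5 pair
#4 head=6: ld+sll i6&i7 pair
#5 head=8: or i8 RAW+WAW r0
#6 head=9: and i9 RAW+WAW r0
#7 head=10: ld i10 WAW r0
#8 head=11: and i11 WAW r0
#9 head=12: xor i12 tail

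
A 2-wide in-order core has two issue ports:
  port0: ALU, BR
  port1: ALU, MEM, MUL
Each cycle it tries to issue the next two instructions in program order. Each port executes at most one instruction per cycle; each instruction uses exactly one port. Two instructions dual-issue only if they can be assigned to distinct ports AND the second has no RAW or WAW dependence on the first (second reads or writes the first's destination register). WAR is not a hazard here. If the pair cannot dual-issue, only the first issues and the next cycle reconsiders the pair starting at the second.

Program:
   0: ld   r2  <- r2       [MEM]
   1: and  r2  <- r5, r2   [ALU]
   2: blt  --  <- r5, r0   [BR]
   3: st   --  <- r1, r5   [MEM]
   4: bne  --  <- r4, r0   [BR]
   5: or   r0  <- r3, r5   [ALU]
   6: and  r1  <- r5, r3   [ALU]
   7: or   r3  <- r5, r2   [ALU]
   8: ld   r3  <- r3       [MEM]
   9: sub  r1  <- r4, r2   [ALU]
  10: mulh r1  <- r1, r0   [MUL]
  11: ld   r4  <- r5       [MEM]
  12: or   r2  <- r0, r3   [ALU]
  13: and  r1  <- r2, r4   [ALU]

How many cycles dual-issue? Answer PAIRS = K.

  cy0 -> i0 (ld) RAW+WAW r2
  cy1 -> i1+i2 (and+blt) pair
  cy2 -> i3+i4 (st+bne) pair
  cy3 -> i5+i6 (or+and) pair
  cy4 -> i7 (or) RAW+WAW r3
  cy5 -> i8+i9 (ld+sub) pair
  cy6 -> i10 (mulh) no-port MUL/MEM
  cy7 -> i11+i12 (ld+or) pair
  cy8 -> i13 (and) tail

PAIRS = 5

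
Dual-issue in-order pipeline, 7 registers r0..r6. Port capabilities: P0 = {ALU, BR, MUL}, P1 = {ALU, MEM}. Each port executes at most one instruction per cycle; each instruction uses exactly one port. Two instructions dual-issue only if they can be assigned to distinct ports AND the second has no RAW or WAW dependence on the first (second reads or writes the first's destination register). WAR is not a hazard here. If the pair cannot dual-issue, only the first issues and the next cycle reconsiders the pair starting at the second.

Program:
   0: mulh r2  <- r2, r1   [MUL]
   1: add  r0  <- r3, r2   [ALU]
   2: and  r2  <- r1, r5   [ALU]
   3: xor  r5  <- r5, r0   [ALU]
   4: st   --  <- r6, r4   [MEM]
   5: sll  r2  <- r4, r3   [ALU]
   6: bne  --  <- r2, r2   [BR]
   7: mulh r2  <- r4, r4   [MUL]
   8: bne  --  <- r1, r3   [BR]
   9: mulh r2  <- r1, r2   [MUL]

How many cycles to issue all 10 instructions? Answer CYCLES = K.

CYCLES = 8

  cy0 -> i0 (mulh) RAW r2
  cy1 -> i1+i2 (add+and) dual
  cy2 -> i3+i4 (xor+st) dual
  cy3 -> i5 (sll) RAW r2
  cy4 -> i6 (bne) no-port BR/MUL
  cy5 -> i7 (mulh) no-port MUL/BR
  cy6 -> i8 (bne) no-port BR/MUL
  cy7 -> i9 (mulh) tail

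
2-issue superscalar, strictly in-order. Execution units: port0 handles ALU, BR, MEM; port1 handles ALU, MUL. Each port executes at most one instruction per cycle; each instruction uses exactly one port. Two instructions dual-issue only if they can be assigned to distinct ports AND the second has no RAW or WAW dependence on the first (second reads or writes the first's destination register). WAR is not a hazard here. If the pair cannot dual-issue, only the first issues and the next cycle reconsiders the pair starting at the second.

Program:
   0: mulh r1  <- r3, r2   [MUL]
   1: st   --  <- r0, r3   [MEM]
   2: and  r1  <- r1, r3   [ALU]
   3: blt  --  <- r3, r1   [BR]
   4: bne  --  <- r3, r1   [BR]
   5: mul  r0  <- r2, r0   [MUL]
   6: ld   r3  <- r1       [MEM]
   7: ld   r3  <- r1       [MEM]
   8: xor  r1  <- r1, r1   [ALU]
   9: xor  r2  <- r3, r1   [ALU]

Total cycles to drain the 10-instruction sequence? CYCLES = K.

CYCLES = 7

  cy0 -> i0,i1 (mulh.MUL+st.MEM) dual
  cy1 -> i2 (and.ALU) RAW r1
  cy2 -> i3 (blt.BR) no-port BR/BR
  cy3 -> i4,i5 (bne.BR+mul.MUL) dual
  cy4 -> i6 (ld.MEM) no-port MEM/MEM
  cy5 -> i7,i8 (ld.MEM+xor.ALU) dual
  cy6 -> i9 (xor.ALU) tail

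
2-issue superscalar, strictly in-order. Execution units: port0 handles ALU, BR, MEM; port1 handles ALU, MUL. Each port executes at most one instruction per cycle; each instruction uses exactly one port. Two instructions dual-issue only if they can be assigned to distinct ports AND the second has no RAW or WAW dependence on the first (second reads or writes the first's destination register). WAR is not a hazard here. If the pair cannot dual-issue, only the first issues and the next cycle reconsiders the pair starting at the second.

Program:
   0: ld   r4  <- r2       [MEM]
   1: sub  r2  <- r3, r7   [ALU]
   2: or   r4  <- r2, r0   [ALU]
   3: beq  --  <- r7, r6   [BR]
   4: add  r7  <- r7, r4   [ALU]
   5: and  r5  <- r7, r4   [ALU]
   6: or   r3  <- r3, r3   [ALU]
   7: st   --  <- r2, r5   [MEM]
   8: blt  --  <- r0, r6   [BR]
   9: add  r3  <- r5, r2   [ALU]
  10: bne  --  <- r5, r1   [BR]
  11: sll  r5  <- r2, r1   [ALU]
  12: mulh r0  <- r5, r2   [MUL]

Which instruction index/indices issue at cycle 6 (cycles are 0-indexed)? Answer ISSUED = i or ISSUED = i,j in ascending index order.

0. ld.MEM/sub.ALU @i0,i1  | 2-wide
1. or.ALU/beq.BR @i2,i3  | 2-wide
2. add.ALU @i4  | RAW r7
3. and.ALU/or.ALU @i5,i6  | 2-wide
4. st.MEM @i7  | no-port MEM/BR
5. blt.BR/add.ALU @i8,i9  | 2-wide
6. bne.BR/sll.ALU @i10,i11  | 2-wide
7. mulh.MUL @i12  | tail

ISSUED = 10,11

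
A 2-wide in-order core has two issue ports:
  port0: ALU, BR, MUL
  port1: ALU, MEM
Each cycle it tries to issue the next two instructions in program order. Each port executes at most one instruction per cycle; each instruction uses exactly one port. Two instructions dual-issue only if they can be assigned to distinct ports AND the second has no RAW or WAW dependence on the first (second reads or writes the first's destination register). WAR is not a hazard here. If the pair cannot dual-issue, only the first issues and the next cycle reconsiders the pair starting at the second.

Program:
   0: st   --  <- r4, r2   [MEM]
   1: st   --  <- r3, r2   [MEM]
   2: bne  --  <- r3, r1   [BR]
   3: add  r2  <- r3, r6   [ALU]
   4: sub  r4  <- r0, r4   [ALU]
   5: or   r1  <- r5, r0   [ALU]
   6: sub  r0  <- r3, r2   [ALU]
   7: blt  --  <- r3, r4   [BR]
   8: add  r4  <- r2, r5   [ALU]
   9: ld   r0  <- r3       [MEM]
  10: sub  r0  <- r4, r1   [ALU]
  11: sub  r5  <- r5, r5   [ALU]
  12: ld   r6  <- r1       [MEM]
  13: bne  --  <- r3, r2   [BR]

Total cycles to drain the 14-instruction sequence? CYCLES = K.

CYCLES = 8

#0 head=0: st.MEM i0 no-port MEM/MEM
#1 head=1: st.MEM bne.BR i1+i2 2-wide
#2 head=3: add.ALU sub.ALU i3+i4 2-wide
#3 head=5: or.ALU sub.ALU i5+i6 2-wide
#4 head=7: blt.BR add.ALU i7+i8 2-wide
#5 head=9: ld.MEM i9 WAW r0
#6 head=10: sub.ALU sub.ALU i10+i11 2-wide
#7 head=12: ld.MEM bne.BR i12+i13 2-wide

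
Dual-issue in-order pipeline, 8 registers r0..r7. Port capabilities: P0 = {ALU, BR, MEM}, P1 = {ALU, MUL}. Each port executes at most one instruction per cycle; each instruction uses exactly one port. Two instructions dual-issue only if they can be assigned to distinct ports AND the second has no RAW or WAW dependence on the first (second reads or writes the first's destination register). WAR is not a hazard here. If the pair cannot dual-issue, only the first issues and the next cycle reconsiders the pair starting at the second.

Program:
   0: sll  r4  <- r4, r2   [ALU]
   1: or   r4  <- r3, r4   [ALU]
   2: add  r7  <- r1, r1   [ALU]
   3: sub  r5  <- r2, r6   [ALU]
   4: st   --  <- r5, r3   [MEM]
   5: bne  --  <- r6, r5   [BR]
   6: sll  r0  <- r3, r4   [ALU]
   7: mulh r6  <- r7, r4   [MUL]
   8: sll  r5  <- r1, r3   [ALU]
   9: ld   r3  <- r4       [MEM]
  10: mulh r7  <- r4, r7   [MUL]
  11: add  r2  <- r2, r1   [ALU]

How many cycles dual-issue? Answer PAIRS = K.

PAIRS = 4

0. sll @i0  | RAW+WAW r4
1. or add @i1/i2  | 2-wide
2. sub @i3  | RAW r5
3. st @i4  | no-port MEM/BR
4. bne sll @i5/i6  | 2-wide
5. mulh sll @i7/i8  | 2-wide
6. ld mulh @i9/i10  | 2-wide
7. add @i11  | tail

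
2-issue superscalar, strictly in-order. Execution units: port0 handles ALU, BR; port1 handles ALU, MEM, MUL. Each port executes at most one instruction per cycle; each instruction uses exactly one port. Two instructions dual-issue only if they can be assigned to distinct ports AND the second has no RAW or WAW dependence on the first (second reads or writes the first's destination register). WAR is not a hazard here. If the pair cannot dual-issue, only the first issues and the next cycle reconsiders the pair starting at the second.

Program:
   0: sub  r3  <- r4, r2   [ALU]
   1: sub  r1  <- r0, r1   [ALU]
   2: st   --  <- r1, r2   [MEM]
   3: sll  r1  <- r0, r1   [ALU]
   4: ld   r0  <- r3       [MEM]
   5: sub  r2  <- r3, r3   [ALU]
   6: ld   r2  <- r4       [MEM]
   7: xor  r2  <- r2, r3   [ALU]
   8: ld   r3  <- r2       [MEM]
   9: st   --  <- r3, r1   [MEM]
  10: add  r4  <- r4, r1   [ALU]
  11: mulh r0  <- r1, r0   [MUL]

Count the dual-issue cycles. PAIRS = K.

PAIRS = 4

t=0 i0+i1:sub.ALU/sub.ALU ; 2-wide
t=1 i2+i3:st.MEM/sll.ALU ; 2-wide
t=2 i4+i5:ld.MEM/sub.ALU ; 2-wide
t=3 i6:ld.MEM ; RAW+WAW r2
t=4 i7:xor.ALU ; RAW r2
t=5 i8:ld.MEM ; no-port MEM/MEM
t=6 i9+i10:st.MEM/add.ALU ; 2-wide
t=7 i11:mulh.MUL ; tail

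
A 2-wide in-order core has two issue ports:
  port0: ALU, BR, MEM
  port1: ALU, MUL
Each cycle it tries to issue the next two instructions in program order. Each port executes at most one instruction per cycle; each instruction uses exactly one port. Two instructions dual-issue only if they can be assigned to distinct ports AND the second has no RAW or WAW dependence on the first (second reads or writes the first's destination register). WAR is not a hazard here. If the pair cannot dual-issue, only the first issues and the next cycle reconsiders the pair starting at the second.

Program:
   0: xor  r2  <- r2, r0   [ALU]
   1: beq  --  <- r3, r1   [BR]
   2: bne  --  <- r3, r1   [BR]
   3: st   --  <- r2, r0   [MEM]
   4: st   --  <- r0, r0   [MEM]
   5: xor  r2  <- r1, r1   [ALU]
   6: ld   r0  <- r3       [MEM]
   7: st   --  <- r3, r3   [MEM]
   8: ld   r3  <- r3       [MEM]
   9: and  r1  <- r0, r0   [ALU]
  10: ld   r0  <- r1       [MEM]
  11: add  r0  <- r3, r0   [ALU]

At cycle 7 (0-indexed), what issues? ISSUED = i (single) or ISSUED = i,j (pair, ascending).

[0] i0&i1  xor;beq  -- 2-wide
[1] i2  bne  -- no-port BR/MEM
[2] i3  st  -- no-port MEM/MEM
[3] i4&i5  st;xor  -- 2-wide
[4] i6  ld  -- no-port MEM/MEM
[5] i7  st  -- no-port MEM/MEM
[6] i8&i9  ld;and  -- 2-wide
[7] i10  ld  -- RAW+WAW r0
[8] i11  add  -- tail

ISSUED = 10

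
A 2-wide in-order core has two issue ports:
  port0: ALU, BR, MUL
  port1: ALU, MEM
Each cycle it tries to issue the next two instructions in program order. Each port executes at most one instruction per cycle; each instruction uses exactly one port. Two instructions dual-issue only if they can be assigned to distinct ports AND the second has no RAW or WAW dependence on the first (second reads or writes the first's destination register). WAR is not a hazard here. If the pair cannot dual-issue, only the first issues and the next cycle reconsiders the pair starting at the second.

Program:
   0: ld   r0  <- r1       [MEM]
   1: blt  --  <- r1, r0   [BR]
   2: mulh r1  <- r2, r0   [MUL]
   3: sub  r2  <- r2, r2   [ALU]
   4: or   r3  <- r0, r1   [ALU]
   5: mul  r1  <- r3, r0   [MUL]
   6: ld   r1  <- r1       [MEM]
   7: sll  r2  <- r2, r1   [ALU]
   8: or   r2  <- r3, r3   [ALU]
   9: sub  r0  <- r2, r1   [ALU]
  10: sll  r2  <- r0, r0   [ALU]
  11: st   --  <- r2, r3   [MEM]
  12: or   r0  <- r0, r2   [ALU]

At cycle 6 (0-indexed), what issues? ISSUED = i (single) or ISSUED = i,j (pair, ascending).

  cy0 -> i0 (ld.MEM) RAW r0
  cy1 -> i1 (blt.BR) no-port BR/MUL
  cy2 -> i2&i3 (mulh.MUL sub.ALU) 2-wide
  cy3 -> i4 (or.ALU) RAW r3
  cy4 -> i5 (mul.MUL) RAW+WAW r1
  cy5 -> i6 (ld.MEM) RAW r1
  cy6 -> i7 (sll.ALU) WAW r2
  cy7 -> i8 (or.ALU) RAW r2
  cy8 -> i9 (sub.ALU) RAW r0
  cy9 -> i10 (sll.ALU) RAW r2
  cy10 -> i11&i12 (st.MEM or.ALU) 2-wide

ISSUED = 7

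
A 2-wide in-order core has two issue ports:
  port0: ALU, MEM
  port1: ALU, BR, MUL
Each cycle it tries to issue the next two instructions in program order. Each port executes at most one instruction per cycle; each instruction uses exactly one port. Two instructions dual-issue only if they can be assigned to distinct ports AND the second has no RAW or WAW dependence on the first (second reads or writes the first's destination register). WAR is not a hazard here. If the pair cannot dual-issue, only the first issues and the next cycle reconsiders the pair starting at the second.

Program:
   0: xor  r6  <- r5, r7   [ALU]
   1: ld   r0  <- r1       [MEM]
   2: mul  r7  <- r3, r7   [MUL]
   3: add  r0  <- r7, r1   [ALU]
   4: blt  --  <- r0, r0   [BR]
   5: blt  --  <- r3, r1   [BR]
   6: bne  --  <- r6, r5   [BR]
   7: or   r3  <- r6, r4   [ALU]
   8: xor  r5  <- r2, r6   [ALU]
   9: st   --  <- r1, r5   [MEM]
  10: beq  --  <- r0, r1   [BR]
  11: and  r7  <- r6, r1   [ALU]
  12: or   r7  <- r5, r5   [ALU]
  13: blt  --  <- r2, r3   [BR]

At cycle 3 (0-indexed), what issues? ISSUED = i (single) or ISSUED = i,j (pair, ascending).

#0 head=0: xor.ALU ld.MEM i0/i1 2-wide
#1 head=2: mul.MUL i2 RAW r7
#2 head=3: add.ALU i3 RAW r0
#3 head=4: blt.BR i4 no-port BR/BR
#4 head=5: blt.BR i5 no-port BR/BR
#5 head=6: bne.BR or.ALU i6/i7 2-wide
#6 head=8: xor.ALU i8 RAW r5
#7 head=9: st.MEM beq.BR i9/i10 2-wide
#8 head=11: and.ALU i11 WAW r7
#9 head=12: or.ALU blt.BR i12/i13 2-wide

ISSUED = 4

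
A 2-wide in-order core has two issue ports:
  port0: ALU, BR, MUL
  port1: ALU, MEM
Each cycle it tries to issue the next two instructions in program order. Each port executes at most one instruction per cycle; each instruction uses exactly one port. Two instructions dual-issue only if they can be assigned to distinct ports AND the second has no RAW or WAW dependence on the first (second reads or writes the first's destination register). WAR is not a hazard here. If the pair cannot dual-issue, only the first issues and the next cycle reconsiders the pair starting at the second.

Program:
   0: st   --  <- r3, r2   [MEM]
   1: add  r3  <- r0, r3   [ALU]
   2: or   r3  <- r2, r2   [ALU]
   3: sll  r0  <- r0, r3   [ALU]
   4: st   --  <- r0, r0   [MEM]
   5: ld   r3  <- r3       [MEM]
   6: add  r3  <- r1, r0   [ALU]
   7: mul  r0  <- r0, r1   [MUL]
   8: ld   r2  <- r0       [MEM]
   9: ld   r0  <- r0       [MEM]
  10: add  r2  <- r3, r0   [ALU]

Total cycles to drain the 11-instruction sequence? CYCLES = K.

0. st.MEM;add.ALU @i0+i1  | dual
1. or.ALU @i2  | RAW r3
2. sll.ALU @i3  | RAW r0
3. st.MEM @i4  | no-port MEM/MEM
4. ld.MEM @i5  | WAW r3
5. add.ALU;mul.MUL @i6+i7  | dual
6. ld.MEM @i8  | no-port MEM/MEM
7. ld.MEM @i9  | RAW r0
8. add.ALU @i10  | tail

CYCLES = 9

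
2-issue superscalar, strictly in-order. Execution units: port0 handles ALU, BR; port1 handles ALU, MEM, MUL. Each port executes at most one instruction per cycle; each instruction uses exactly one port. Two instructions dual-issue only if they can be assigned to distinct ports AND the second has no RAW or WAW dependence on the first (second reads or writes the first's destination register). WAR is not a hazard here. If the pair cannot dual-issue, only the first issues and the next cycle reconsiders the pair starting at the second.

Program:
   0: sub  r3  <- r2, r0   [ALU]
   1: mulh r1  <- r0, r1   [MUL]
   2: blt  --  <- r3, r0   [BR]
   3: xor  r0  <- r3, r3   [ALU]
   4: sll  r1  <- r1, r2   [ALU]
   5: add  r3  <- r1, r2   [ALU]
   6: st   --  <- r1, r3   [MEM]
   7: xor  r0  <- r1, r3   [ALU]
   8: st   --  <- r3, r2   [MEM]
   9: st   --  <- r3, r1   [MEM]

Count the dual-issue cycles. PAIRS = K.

0. sub;mulh @i0,i1  | 2-wide
1. blt;xor @i2,i3  | 2-wide
2. sll @i4  | RAW r1
3. add @i5  | RAW r3
4. st;xor @i6,i7  | 2-wide
5. st @i8  | no-port MEM/MEM
6. st @i9  | tail

PAIRS = 3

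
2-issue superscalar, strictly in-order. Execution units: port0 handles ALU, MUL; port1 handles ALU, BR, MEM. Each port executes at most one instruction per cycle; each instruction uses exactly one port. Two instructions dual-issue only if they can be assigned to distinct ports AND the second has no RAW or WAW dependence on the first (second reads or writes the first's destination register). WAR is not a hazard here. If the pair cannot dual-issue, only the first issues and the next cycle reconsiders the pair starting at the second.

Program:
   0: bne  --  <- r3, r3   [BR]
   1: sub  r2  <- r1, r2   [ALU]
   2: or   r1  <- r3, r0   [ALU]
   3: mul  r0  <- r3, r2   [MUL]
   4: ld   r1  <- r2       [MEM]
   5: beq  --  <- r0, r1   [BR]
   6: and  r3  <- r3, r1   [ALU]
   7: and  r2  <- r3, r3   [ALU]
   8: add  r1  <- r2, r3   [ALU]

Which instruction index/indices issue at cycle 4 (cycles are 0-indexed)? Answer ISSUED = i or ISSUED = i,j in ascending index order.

0. bne.BR/sub.ALU @i0,i1  | pair
1. or.ALU/mul.MUL @i2,i3  | pair
2. ld.MEM @i4  | no-port MEM/BR
3. beq.BR/and.ALU @i5,i6  | pair
4. and.ALU @i7  | RAW r2
5. add.ALU @i8  | tail

ISSUED = 7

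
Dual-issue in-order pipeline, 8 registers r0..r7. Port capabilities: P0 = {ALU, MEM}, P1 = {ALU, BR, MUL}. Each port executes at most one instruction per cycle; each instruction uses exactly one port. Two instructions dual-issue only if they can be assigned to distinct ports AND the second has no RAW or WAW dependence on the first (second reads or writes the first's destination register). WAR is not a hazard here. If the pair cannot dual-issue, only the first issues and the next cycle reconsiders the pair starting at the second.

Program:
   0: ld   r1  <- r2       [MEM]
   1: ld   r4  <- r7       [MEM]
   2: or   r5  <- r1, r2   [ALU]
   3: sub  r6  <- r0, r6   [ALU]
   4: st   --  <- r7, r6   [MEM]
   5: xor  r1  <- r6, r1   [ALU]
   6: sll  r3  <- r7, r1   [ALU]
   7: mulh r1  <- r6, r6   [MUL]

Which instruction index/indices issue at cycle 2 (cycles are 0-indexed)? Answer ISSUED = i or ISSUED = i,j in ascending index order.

#0 head=0: ld.MEM i0 no-port MEM/MEM
#1 head=1: ld.MEM;or.ALU i1/i2 pair
#2 head=3: sub.ALU i3 RAW r6
#3 head=4: st.MEM;xor.ALU i4/i5 pair
#4 head=6: sll.ALU;mulh.MUL i6/i7 pair

ISSUED = 3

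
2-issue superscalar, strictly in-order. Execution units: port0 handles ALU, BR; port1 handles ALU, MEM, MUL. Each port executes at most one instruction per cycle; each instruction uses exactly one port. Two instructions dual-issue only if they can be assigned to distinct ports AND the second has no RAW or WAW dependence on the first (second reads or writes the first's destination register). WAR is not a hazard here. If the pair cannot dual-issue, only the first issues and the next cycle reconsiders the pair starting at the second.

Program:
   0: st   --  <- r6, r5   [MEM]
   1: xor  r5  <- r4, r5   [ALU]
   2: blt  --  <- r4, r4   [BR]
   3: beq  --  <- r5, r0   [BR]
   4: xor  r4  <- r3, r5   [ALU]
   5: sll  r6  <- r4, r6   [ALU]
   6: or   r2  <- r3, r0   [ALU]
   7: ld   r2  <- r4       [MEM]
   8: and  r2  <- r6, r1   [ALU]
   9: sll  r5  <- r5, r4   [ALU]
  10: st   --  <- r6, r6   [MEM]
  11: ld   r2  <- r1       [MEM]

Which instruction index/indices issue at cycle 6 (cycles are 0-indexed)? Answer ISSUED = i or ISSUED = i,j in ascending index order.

ISSUED = 10

  cy0 -> i0,i1 (st.MEM;xor.ALU) 2-wide
  cy1 -> i2 (blt.BR) no-port BR/BR
  cy2 -> i3,i4 (beq.BR;xor.ALU) 2-wide
  cy3 -> i5,i6 (sll.ALU;or.ALU) 2-wide
  cy4 -> i7 (ld.MEM) WAW r2
  cy5 -> i8,i9 (and.ALU;sll.ALU) 2-wide
  cy6 -> i10 (st.MEM) no-port MEM/MEM
  cy7 -> i11 (ld.MEM) tail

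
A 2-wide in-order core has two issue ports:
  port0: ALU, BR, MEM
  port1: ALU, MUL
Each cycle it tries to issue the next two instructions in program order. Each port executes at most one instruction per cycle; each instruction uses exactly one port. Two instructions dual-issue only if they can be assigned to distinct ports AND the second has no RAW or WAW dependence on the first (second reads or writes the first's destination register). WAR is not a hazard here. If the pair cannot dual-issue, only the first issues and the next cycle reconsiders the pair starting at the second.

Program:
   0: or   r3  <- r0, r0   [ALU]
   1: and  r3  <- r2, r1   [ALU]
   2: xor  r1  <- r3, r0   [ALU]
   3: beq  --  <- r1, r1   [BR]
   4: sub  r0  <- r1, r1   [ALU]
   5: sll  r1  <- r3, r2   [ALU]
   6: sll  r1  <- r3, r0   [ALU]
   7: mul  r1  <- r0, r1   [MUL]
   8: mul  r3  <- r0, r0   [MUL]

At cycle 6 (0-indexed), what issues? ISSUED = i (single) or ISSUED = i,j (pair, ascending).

#0 head=0: or.ALU i0 WAW r3
#1 head=1: and.ALU i1 RAW r3
#2 head=2: xor.ALU i2 RAW r1
#3 head=3: beq.BR+sub.ALU i3/i4 pair
#4 head=5: sll.ALU i5 WAW r1
#5 head=6: sll.ALU i6 RAW+WAW r1
#6 head=7: mul.MUL i7 no-port MUL/MUL
#7 head=8: mul.MUL i8 tail

ISSUED = 7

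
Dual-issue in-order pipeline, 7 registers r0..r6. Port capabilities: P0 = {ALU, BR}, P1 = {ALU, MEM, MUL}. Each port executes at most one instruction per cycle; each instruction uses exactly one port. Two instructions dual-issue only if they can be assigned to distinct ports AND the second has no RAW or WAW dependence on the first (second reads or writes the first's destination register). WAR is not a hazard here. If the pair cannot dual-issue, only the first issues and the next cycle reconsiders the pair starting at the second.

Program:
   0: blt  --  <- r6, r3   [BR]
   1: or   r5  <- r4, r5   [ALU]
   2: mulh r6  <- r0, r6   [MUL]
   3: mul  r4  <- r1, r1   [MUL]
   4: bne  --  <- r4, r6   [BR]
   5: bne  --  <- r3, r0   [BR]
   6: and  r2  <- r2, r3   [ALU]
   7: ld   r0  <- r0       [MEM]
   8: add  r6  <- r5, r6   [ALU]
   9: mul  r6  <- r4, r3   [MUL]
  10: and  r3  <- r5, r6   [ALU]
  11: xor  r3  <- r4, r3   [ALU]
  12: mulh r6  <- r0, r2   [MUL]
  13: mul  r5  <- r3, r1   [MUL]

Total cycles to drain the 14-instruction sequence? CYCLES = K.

[0] i0,i1  blt.BR;or.ALU  -- pair
[1] i2  mulh.MUL  -- no-port MUL/MUL
[2] i3  mul.MUL  -- RAW r4
[3] i4  bne.BR  -- no-port BR/BR
[4] i5,i6  bne.BR;and.ALU  -- pair
[5] i7,i8  ld.MEM;add.ALU  -- pair
[6] i9  mul.MUL  -- RAW r6
[7] i10  and.ALU  -- RAW+WAW r3
[8] i11,i12  xor.ALU;mulh.MUL  -- pair
[9] i13  mul.MUL  -- tail

CYCLES = 10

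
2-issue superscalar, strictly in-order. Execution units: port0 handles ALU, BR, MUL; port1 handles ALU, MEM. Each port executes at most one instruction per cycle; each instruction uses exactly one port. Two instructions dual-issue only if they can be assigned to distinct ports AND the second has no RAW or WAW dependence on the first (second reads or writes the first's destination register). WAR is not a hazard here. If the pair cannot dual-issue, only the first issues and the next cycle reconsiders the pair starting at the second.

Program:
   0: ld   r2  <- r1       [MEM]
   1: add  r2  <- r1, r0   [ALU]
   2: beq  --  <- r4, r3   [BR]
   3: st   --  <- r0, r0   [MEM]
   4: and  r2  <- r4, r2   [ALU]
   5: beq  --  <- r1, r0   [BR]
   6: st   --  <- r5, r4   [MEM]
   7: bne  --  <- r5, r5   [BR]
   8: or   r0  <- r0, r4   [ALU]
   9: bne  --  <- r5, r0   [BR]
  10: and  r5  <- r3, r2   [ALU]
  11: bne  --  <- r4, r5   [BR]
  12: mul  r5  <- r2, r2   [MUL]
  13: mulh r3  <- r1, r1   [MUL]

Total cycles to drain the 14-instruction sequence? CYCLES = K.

  cy0 -> i0 (ld) WAW r2
  cy1 -> i1+i2 (add beq) 2-wide
  cy2 -> i3+i4 (st and) 2-wide
  cy3 -> i5+i6 (beq st) 2-wide
  cy4 -> i7+i8 (bne or) 2-wide
  cy5 -> i9+i10 (bne and) 2-wide
  cy6 -> i11 (bne) no-port BR/MUL
  cy7 -> i12 (mul) no-port MUL/MUL
  cy8 -> i13 (mulh) tail

CYCLES = 9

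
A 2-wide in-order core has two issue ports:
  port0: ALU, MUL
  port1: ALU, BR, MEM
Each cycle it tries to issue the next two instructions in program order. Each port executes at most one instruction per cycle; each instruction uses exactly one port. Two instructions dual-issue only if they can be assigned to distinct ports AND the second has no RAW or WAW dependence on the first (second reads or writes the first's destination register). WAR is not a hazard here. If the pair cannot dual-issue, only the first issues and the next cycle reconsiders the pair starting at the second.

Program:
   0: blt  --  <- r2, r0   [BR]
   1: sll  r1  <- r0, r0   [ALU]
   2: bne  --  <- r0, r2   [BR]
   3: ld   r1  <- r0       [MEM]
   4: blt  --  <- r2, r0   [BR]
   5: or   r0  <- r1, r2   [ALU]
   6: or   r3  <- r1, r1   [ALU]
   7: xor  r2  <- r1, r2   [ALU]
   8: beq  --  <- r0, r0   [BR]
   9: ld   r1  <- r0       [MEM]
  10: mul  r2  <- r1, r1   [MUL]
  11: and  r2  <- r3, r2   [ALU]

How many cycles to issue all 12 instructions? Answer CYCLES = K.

CYCLES = 9

t=0 i0,i1:blt;sll ; pair
t=1 i2:bne ; no-port BR/MEM
t=2 i3:ld ; no-port MEM/BR
t=3 i4,i5:blt;or ; pair
t=4 i6,i7:or;xor ; pair
t=5 i8:beq ; no-port BR/MEM
t=6 i9:ld ; RAW r1
t=7 i10:mul ; RAW+WAW r2
t=8 i11:and ; tail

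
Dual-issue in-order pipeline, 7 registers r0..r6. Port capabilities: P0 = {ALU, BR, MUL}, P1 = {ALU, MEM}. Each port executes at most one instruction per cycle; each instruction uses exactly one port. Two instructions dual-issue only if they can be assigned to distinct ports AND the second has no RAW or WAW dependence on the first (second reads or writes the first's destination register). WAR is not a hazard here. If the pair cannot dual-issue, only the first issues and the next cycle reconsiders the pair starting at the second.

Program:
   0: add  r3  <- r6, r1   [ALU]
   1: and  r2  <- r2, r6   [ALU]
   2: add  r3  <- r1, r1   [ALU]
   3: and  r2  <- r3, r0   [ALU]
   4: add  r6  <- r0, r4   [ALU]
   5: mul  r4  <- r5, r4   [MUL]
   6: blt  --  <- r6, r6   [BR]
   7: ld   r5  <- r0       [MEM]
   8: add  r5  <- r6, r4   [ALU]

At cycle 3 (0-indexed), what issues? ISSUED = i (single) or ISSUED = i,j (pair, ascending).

ISSUED = 5

  cy0 -> i0&i1 (add/and) pair
  cy1 -> i2 (add) RAW r3
  cy2 -> i3&i4 (and/add) pair
  cy3 -> i5 (mul) no-port MUL/BR
  cy4 -> i6&i7 (blt/ld) pair
  cy5 -> i8 (add) tail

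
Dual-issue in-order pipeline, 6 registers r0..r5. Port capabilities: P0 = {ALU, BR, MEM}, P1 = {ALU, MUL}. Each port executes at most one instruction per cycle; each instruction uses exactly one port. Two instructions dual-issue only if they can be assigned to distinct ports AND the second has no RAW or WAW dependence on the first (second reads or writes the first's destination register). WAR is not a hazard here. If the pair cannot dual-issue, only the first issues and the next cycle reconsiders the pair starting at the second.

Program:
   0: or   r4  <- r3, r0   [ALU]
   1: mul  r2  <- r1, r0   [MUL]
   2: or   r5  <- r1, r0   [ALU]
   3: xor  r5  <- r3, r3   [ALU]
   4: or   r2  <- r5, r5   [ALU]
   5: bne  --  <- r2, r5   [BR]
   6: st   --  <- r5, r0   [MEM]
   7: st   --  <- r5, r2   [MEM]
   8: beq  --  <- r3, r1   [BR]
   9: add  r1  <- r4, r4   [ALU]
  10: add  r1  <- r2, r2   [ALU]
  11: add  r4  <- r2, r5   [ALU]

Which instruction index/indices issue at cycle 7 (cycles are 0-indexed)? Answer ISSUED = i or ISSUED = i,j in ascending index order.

#0 head=0: or/mul i0&i1 dual
#1 head=2: or i2 WAW r5
#2 head=3: xor i3 RAW r5
#3 head=4: or i4 RAW r2
#4 head=5: bne i5 no-port BR/MEM
#5 head=6: st i6 no-port MEM/MEM
#6 head=7: st i7 no-port MEM/BR
#7 head=8: beq/add i8&i9 dual
#8 head=10: add/add i10&i11 dual

ISSUED = 8,9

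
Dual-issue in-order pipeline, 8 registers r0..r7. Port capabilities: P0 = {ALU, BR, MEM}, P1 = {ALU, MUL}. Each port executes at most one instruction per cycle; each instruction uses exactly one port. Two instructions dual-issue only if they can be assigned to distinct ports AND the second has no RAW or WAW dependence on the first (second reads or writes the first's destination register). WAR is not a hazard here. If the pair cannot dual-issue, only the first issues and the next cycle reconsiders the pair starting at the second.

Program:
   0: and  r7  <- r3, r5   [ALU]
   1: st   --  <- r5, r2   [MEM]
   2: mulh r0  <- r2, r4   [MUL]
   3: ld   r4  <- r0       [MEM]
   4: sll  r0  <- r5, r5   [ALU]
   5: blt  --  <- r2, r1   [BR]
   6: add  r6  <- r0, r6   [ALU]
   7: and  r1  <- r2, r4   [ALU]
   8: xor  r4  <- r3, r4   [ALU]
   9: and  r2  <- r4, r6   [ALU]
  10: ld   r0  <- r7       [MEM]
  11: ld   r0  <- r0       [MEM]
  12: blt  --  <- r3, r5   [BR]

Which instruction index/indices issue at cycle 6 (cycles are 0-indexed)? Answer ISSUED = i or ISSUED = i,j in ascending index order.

[0] i0,i1  and.ALU/st.MEM  -- pair
[1] i2  mulh.MUL  -- RAW r0
[2] i3,i4  ld.MEM/sll.ALU  -- pair
[3] i5,i6  blt.BR/add.ALU  -- pair
[4] i7,i8  and.ALU/xor.ALU  -- pair
[5] i9,i10  and.ALU/ld.MEM  -- pair
[6] i11  ld.MEM  -- no-port MEM/BR
[7] i12  blt.BR  -- tail

ISSUED = 11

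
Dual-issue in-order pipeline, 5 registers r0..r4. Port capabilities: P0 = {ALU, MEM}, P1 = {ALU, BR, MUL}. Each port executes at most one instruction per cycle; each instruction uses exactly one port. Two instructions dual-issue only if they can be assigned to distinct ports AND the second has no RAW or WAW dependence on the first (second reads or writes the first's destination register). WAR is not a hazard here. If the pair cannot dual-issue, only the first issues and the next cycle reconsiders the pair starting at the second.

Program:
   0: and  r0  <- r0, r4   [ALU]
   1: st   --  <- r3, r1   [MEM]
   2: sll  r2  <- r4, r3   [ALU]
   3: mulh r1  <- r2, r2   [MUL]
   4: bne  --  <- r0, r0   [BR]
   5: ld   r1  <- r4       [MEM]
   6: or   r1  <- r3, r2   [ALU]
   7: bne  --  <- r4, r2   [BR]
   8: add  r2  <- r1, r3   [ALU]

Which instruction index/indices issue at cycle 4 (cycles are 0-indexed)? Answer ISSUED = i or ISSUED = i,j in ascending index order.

ISSUED = 6,7

0. and.ALU;st.MEM @i0,i1  | pair
1. sll.ALU @i2  | RAW r2
2. mulh.MUL @i3  | no-port MUL/BR
3. bne.BR;ld.MEM @i4,i5  | pair
4. or.ALU;bne.BR @i6,i7  | pair
5. add.ALU @i8  | tail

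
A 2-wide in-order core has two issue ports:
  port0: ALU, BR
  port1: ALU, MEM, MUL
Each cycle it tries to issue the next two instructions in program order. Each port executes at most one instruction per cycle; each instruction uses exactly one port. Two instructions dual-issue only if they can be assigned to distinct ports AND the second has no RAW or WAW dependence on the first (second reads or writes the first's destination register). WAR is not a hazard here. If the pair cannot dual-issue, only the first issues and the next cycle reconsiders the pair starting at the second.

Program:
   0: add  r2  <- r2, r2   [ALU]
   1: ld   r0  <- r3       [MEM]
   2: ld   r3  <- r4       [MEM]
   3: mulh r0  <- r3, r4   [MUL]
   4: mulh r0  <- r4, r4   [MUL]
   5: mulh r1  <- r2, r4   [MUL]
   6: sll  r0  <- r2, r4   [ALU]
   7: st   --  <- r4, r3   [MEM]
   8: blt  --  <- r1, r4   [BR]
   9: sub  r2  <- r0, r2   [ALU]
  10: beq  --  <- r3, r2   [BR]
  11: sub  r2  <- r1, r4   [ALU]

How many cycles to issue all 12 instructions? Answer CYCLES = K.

#0 head=0: add;ld i0+i1 pair
#1 head=2: ld i2 no-port MEM/MUL
#2 head=3: mulh i3 no-port MUL/MUL
#3 head=4: mulh i4 no-port MUL/MUL
#4 head=5: mulh;sll i5+i6 pair
#5 head=7: st;blt i7+i8 pair
#6 head=9: sub i9 RAW r2
#7 head=10: beq;sub i10+i11 pair

CYCLES = 8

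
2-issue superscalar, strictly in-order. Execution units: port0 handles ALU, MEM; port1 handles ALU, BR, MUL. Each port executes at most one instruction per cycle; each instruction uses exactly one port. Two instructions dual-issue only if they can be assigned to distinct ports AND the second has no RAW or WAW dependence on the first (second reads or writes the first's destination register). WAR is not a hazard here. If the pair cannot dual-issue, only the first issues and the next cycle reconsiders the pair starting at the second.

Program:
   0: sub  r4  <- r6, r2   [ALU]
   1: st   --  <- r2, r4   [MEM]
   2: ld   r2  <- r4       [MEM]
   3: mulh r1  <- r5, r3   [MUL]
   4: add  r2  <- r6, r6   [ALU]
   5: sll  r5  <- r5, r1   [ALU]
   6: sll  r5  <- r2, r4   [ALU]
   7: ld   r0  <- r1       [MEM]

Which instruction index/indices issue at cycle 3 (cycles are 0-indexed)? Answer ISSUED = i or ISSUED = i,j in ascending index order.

#0 head=0: sub.ALU i0 RAW r4
#1 head=1: st.MEM i1 no-port MEM/MEM
#2 head=2: ld.MEM;mulh.MUL i2&i3 pair
#3 head=4: add.ALU;sll.ALU i4&i5 pair
#4 head=6: sll.ALU;ld.MEM i6&i7 pair

ISSUED = 4,5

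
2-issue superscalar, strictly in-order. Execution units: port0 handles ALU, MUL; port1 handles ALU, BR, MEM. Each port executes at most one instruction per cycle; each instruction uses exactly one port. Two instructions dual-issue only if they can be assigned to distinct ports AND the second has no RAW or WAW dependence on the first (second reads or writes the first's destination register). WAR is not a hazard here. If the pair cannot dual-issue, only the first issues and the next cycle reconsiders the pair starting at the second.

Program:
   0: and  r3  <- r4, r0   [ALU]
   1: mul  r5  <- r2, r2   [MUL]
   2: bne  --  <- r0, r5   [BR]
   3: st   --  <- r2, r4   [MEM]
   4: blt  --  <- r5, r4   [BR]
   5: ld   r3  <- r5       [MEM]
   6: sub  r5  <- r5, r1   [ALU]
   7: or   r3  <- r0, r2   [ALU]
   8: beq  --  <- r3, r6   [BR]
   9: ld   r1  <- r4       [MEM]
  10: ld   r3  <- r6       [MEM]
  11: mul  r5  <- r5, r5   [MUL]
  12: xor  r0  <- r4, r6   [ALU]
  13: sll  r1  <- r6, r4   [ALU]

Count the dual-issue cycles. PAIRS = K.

0. and/mul @i0+i1  | pair
1. bne @i2  | no-port BR/MEM
2. st @i3  | no-port MEM/BR
3. blt @i4  | no-port BR/MEM
4. ld/sub @i5+i6  | pair
5. or @i7  | RAW r3
6. beq @i8  | no-port BR/MEM
7. ld @i9  | no-port MEM/MEM
8. ld/mul @i10+i11  | pair
9. xor/sll @i12+i13  | pair

PAIRS = 4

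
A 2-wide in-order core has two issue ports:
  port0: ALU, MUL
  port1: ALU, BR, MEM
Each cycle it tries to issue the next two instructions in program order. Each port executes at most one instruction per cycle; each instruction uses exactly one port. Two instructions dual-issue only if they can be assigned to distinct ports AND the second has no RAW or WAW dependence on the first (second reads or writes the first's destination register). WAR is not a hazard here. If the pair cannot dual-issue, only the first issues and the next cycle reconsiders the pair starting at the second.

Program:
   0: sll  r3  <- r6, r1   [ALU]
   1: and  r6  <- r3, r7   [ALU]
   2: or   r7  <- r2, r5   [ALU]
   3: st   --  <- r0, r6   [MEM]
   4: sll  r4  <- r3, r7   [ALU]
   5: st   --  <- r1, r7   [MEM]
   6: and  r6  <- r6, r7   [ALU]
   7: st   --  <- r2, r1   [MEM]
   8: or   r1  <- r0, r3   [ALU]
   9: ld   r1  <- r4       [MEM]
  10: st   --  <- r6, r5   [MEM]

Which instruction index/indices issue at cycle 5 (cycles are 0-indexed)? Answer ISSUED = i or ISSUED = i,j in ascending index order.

ISSUED = 9

[0] i0  sll  -- RAW r3
[1] i1&i2  and or  -- 2-wide
[2] i3&i4  st sll  -- 2-wide
[3] i5&i6  st and  -- 2-wide
[4] i7&i8  st or  -- 2-wide
[5] i9  ld  -- no-port MEM/MEM
[6] i10  st  -- tail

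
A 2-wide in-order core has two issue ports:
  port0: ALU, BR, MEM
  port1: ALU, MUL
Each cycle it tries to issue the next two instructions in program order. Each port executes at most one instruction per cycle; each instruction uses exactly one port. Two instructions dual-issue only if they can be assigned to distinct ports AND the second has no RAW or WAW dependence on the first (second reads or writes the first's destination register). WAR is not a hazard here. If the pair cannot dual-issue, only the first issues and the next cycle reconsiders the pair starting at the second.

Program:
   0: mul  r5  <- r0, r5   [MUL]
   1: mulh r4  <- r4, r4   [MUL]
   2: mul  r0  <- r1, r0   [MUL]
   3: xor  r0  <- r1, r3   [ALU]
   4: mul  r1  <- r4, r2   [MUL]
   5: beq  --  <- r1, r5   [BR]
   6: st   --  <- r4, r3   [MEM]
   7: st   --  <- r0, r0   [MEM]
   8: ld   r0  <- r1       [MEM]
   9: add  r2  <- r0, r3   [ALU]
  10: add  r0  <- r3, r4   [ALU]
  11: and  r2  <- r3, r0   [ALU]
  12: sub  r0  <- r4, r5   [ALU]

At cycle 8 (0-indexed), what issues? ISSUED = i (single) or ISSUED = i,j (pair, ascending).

ISSUED = 9,10

0. mul @i0  | no-port MUL/MUL
1. mulh @i1  | no-port MUL/MUL
2. mul @i2  | WAW r0
3. xor+mul @i3,i4  | 2-wide
4. beq @i5  | no-port BR/MEM
5. st @i6  | no-port MEM/MEM
6. st @i7  | no-port MEM/MEM
7. ld @i8  | RAW r0
8. add+add @i9,i10  | 2-wide
9. and+sub @i11,i12  | 2-wide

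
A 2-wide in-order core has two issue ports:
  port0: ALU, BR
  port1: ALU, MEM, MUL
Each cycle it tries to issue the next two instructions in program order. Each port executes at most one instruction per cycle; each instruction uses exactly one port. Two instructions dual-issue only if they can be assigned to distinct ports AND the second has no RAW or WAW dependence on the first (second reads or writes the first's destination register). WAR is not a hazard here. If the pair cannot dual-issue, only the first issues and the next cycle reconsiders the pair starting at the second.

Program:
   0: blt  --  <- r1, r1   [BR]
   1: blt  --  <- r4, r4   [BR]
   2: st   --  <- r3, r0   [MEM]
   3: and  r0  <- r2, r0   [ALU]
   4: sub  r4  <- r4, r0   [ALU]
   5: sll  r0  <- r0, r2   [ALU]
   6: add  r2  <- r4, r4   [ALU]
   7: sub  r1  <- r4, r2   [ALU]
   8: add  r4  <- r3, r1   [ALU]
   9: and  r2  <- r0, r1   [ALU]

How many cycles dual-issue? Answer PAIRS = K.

PAIRS = 3

0. blt @i0  | no-port BR/BR
1. blt st @i1,i2  | 2-wide
2. and @i3  | RAW r0
3. sub sll @i4,i5  | 2-wide
4. add @i6  | RAW r2
5. sub @i7  | RAW r1
6. add and @i8,i9  | 2-wide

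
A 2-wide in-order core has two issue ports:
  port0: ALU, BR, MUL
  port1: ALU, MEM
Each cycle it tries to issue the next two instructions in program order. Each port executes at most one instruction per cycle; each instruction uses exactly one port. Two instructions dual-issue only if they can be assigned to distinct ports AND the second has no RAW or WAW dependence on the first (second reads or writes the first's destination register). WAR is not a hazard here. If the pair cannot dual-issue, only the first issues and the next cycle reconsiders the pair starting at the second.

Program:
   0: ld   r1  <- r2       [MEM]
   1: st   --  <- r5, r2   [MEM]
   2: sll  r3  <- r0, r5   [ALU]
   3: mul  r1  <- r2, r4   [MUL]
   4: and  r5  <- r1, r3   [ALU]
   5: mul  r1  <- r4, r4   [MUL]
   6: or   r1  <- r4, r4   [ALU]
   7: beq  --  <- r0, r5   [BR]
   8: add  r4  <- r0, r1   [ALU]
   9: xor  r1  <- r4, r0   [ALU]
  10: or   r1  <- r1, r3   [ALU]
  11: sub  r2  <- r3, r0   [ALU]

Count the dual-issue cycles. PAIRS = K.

PAIRS = 4

  cy0 -> i0 (ld) no-port MEM/MEM
  cy1 -> i1+i2 (st/sll) pair
  cy2 -> i3 (mul) RAW r1
  cy3 -> i4+i5 (and/mul) pair
  cy4 -> i6+i7 (or/beq) pair
  cy5 -> i8 (add) RAW r4
  cy6 -> i9 (xor) RAW+WAW r1
  cy7 -> i10+i11 (or/sub) pair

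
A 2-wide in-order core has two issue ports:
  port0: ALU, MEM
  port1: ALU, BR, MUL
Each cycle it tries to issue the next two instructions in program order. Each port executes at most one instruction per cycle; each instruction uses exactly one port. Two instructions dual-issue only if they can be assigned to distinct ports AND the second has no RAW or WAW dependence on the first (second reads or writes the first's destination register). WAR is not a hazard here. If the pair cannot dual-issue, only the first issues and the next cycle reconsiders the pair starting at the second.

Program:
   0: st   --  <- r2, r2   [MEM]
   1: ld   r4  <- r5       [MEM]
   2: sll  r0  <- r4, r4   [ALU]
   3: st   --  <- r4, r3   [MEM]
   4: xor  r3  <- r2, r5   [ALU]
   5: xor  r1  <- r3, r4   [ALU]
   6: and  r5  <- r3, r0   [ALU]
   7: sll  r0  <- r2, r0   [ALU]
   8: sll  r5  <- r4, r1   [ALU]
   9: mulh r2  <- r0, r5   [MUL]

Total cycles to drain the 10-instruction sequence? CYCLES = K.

#0 head=0: st.MEM i0 no-port MEM/MEM
#1 head=1: ld.MEM i1 RAW r4
#2 head=2: sll.ALU st.MEM i2,i3 pair
#3 head=4: xor.ALU i4 RAW r3
#4 head=5: xor.ALU and.ALU i5,i6 pair
#5 head=7: sll.ALU sll.ALU i7,i8 pair
#6 head=9: mulh.MUL i9 tail

CYCLES = 7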